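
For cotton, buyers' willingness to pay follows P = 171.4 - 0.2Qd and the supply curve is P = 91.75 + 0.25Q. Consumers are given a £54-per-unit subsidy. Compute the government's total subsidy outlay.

Pre-subsidy: 171.4 - 0.2Q = 91.75 + 0.25Q gives Q* = 177 and P* = 136.
With the rebate, buyers effectively pay Pb = Ps − 54, where Ps is the price sellers receive.
On the curves, Pb = 171.4 - 0.2Q and Ps = 91.75 + 0.25Q; the wedge Ps − Pb = 54 gives 91.75 + 0.25Q − (171.4 - 0.2Q) = 54, so Q' = 297.
Then Pb = 171.4 − 0.2·297 = 112 and Ps = 91.75 + 0.25·297 = 166.
Government outlay = subsidy × quantity = 54 × 297 = 16038.

Government cost = £16038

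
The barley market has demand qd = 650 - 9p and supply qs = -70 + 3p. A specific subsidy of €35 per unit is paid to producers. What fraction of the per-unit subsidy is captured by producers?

Pre-subsidy: 650 - 9p = -70 + 3p gives p* = 60, q* = 110.
With the subsidy, sellers receive ps = pb + 35 for each unit, where pb is the price buyers pay.
Supply in terms of pb becomes qs = -70 + 3(pb + 35) = 35 + 3pb. Setting this equal to demand: 650 - 9pb = 35 + 3pb, so pb = 51.25.
Sellers receive ps = 51.25 + 35 = 86.25; q' = 650 − 9·51.25 = 188.75.
Buyers' price falls by p* − pb = 60 − 51.25 = 8.75; sellers' price rises by ps − p* = 86.25 − 60 = 26.25.
So producers capture 26.25/35 = 0.75 of each unit of subsidy.

Producer share = 0.75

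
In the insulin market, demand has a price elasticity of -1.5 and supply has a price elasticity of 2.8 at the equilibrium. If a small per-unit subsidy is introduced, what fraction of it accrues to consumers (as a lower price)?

Consumer share = 28/43

For a small subsidy around the equilibrium, the benefit split depends on the relative slopes, which at a point are proportional to the elasticities.
Buyer share = εs/(εs + |εd|) = 2.8/(2.8 + 1.5) = 28/43; seller share = |εd|/(εs + |εd|) = 15/43.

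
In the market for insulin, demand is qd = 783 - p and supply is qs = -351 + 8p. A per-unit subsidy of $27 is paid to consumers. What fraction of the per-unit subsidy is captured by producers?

Producer share = 1/9

Pre-subsidy: 783 - p = -351 + 8p gives p* = 126, q* = 657.
With the rebate, buyers effectively pay pb = ps − 27, where ps is the price sellers receive.
Demand in terms of ps becomes qd = 783 − 1(ps − 27) = 810 - ps. Setting this equal to supply: 810 - ps = -351 + 8ps, so ps = 129.
Buyers pay pb = 129 − 27 = 102; q' = -351 + 8·129 = 681.
Buyers' price falls by p* − pb = 126 − 102 = 24; sellers' price rises by ps − p* = 129 − 126 = 3.
So producers capture 3/27 = 1/9 of each unit of subsidy.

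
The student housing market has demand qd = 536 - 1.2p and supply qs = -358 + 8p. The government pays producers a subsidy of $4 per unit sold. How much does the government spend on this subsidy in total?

Government cost = 38968/23

Pre-subsidy: 536 - 1.2p = -358 + 8p gives p* = 2235/23, q* = 9646/23.
With the subsidy, sellers receive ps = pb + 4 for each unit, where pb is the price buyers pay.
Supply in terms of pb becomes qs = -358 + 8(pb + 4) = -326 + 8pb. Setting this equal to demand: 536 - 1.2pb = -326 + 8pb, so pb = 2155/23.
Sellers receive ps = 2155/23 + 4 = 2247/23; q' = 536 − 1.2·(2155/23) = 9742/23.
Government outlay = subsidy × quantity = 4 × 9742/23 = 38968/23.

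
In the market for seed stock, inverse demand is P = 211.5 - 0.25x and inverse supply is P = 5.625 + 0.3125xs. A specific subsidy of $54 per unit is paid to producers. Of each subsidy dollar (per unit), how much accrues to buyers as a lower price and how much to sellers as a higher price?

Pre-subsidy: 211.5 - 0.25x = 5.625 + 0.3125x gives x* = 366 and P* = 120.
With the subsidy, sellers receive Ps = Pb + 54 for each unit, where Pb is the price buyers pay.
On the curves, Pb = 211.5 - 0.25x and Ps = 5.625 + 0.3125x; the wedge Ps − Pb = 54 gives 5.625 + 0.3125x − (211.5 - 0.25x) = 54, so x' = 462.
Then Pb = 211.5 − 0.25·462 = 96 and Ps = 5.625 + 0.3125·462 = 150.
Buyers' price falls by P* − Pb = 120 − 96 = 24; sellers' price rises by Ps − P* = 150 − 120 = 30.

Buyers gain $24 per unit; sellers gain $30 per unit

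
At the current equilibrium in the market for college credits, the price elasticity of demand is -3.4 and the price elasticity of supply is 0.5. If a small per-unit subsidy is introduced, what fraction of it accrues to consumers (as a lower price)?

Consumer share = 5/39

For a small subsidy around the equilibrium, the benefit split depends on the relative slopes, which at a point are proportional to the elasticities.
Buyer share = εs/(εs + |εd|) = 0.5/(0.5 + 3.4) = 5/39; seller share = |εd|/(εs + |εd|) = 34/39.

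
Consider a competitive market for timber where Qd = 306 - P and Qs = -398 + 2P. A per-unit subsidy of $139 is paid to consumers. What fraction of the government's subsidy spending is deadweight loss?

Pre-subsidy: 306 - P = -398 + 2P gives P* = 704/3, Q* = 214/3.
With the rebate, buyers effectively pay Pb = Ps − 139, where Ps is the price sellers receive.
Demand in terms of Ps becomes Qd = 306 − 1(Ps − 139) = 445 - Ps. Setting this equal to supply: 445 - Ps = -398 + 2Ps, so Ps = 281.
Buyers pay Pb = 281 − 139 = 142; Q' = -398 + 2·281 = 164.
ΔCS = ½(214/3 + 164)(704/3 − 142) = 98134/9; ΔPS = ½(214/3 + 164)(281 − 704/3) = 49067/9.
Government spending = 139 × 164 = 22796.
DWL = ½ × 139 × (164 − 214/3) = 19321/3; fraction = (19321/3) / 22796 = 139/492.

DWL / government spending = 139/492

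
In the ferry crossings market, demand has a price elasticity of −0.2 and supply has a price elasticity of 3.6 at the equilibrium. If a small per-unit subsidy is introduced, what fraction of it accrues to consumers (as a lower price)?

Consumer share = 18/19

For a small subsidy around the equilibrium, the benefit split depends on the relative slopes, which at a point are proportional to the elasticities.
Buyer share = εs/(εs + |εd|) = 3.6/(3.6 + 0.2) = 18/19; seller share = |εd|/(εs + |εd|) = 1/19.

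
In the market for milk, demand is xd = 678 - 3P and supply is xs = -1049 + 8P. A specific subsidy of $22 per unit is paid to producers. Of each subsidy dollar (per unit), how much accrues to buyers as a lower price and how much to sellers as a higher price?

Buyers gain $16 per unit; sellers gain $6 per unit

Pre-subsidy: 678 - 3P = -1049 + 8P gives P* = 157, x* = 207.
With the subsidy, sellers receive Ps = Pb + 22 for each unit, where Pb is the price buyers pay.
Supply in terms of Pb becomes xs = -1049 + 8(Pb + 22) = -873 + 8Pb. Setting this equal to demand: 678 - 3Pb = -873 + 8Pb, so Pb = 141.
Sellers receive Ps = 141 + 22 = 163; x' = 678 − 3·141 = 255.
Buyers' price falls by P* − Pb = 157 − 141 = 16; sellers' price rises by Ps − P* = 163 − 157 = 6.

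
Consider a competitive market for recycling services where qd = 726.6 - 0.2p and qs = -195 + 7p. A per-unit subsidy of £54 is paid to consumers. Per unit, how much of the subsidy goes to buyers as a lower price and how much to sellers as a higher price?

Pre-subsidy: 726.6 - 0.2p = -195 + 7p gives p* = 128, q* = 701.
With the rebate, buyers effectively pay pb = ps − 54, where ps is the price sellers receive.
Demand in terms of ps becomes qd = 726.6 − 0.2(ps − 54) = 737.4 - 0.2ps. Setting this equal to supply: 737.4 - 0.2ps = -195 + 7ps, so ps = 129.5.
Buyers pay pb = 129.5 − 54 = 75.5; q' = -195 + 7·129.5 = 711.5.
Buyers' price falls by p* − pb = 128 − 75.5 = 52.5; sellers' price rises by ps − p* = 129.5 − 128 = 1.5.

Buyers gain £52.5 per unit; sellers gain £1.5 per unit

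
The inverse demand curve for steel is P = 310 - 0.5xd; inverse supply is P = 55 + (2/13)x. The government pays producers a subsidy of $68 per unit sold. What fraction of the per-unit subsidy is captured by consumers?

Consumer share = 13/17

Pre-subsidy: 310 - 0.5x = 55 + (2/13)x gives x* = 390 and P* = 115.
With the subsidy, sellers receive Ps = Pb + 68 for each unit, where Pb is the price buyers pay.
On the curves, Pb = 310 - 0.5x and Ps = 55 + (2/13)x; the wedge Ps − Pb = 68 gives 55 + (2/13)x − (310 - 0.5x) = 68, so x' = 494.
Then Pb = 310 − 0.5·494 = 63 and Ps = 55 + (2/13)·494 = 131.
Buyers' price falls by P* − Pb = 115 − 63 = 52; sellers' price rises by Ps − P* = 131 − 115 = 16.
So consumers capture 52/68 = 13/17 of each unit of subsidy.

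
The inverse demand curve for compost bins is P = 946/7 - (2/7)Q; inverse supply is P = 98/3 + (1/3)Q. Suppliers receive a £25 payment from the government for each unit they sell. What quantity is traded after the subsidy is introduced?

Pre-subsidy: 946/7 - (2/7)Q = 98/3 + (1/3)Q gives Q* = 2152/13 and P* = 1142/13.
With the subsidy, sellers receive Ps = Pb + 25 for each unit, where Pb is the price buyers pay.
On the curves, Pb = 946/7 - (2/7)Q and Ps = 98/3 + (1/3)Q; the wedge Ps − Pb = 25 gives 98/3 + (1/3)Q − (946/7 - (2/7)Q) = 25, so Q' = 2677/13.
Then Pb = 946/7 − (2/7)·(2677/13) = 992/13 and Ps = 98/3 + (1/3)·(2677/13) = 1317/13.

Q' = 2677/13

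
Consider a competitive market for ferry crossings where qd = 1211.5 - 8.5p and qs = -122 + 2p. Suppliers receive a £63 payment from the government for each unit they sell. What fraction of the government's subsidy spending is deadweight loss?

DWL / government spending = 17/78

Pre-subsidy: 1211.5 - 8.5p = -122 + 2p gives p* = 127, q* = 132.
With the subsidy, sellers receive ps = pb + 63 for each unit, where pb is the price buyers pay.
Supply in terms of pb becomes qs = -122 + 2(pb + 63) = 4 + 2pb. Setting this equal to demand: 1211.5 - 8.5pb = 4 + 2pb, so pb = 115.
Sellers receive ps = 115 + 63 = 178; q' = 1211.5 − 8.5·115 = 234.
ΔCS = ½(132 + 234)(127 − 115) = 2196; ΔPS = ½(132 + 234)(178 − 127) = 9333.
Government spending = 63 × 234 = 14742.
DWL = ½ × 63 × (234 − 132) = 3213; fraction = 3213 / 14742 = 17/78.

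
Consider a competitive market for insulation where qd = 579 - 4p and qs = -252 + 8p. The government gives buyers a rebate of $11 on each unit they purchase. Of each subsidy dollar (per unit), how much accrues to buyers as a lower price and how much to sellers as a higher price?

Pre-subsidy: 579 - 4p = -252 + 8p gives p* = 69.25, q* = 302.
With the rebate, buyers effectively pay pb = ps − 11, where ps is the price sellers receive.
Demand in terms of ps becomes qd = 579 − 4(ps − 11) = 623 - 4ps. Setting this equal to supply: 623 - 4ps = -252 + 8ps, so ps = 875/12.
Buyers pay pb = 875/12 − 11 = 743/12; q' = -252 + 8·(875/12) = 994/3.
Buyers' price falls by p* − pb = 69.25 − 743/12 = 22/3; sellers' price rises by ps − p* = 875/12 − 69.25 = 11/3.

Buyers gain 22/3 per unit; sellers gain 11/3 per unit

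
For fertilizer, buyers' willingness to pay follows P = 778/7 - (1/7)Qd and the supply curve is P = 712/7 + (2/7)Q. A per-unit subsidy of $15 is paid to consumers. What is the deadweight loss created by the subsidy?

Deadweight loss = $262.5

Pre-subsidy: 778/7 - (1/7)Q = 712/7 + (2/7)Q gives Q* = 22 and P* = 108.
With the rebate, buyers effectively pay Pb = Ps − 15, where Ps is the price sellers receive.
On the curves, Pb = 778/7 - (1/7)Q and Ps = 712/7 + (2/7)Q; the wedge Ps − Pb = 15 gives 712/7 + (2/7)Q − (778/7 - (1/7)Q) = 15, so Q' = 57.
Then Pb = 778/7 − (1/7)·57 = 103 and Ps = 712/7 + (2/7)·57 = 118.
The subsidy expands output by 57 − 22 = 35 past the efficient level; on those units the gap between marginal cost and willingness to pay runs from 0 up to 15.
DWL = ½ × 15 × 35 = 262.5.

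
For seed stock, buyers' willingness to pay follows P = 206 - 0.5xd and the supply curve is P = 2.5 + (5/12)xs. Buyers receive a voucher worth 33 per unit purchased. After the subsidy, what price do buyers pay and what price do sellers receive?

Pre-subsidy: 206 - 0.5x = 2.5 + (5/12)x gives x* = 222 and P* = 95.
With the rebate, buyers effectively pay Pb = Ps − 33, where Ps is the price sellers receive.
On the curves, Pb = 206 - 0.5x and Ps = 2.5 + (5/12)x; the wedge Ps − Pb = 33 gives 2.5 + (5/12)x − (206 - 0.5x) = 33, so x' = 258.
Then Pb = 206 − 0.5·258 = 77 and Ps = 2.5 + (5/12)·258 = 110.

Buyers pay 77; sellers receive 110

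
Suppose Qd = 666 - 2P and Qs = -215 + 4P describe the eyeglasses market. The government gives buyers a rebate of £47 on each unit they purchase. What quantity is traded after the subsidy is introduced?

Pre-subsidy: 666 - 2P = -215 + 4P gives P* = 881/6, Q* = 1117/3.
With the rebate, buyers effectively pay Pb = Ps − 47, where Ps is the price sellers receive.
Demand in terms of Ps becomes Qd = 666 − 2(Ps − 47) = 760 - 2Ps. Setting this equal to supply: 760 - 2Ps = -215 + 4Ps, so Ps = 162.5.
Buyers pay Pb = 162.5 − 47 = 115.5; Q' = -215 + 4·162.5 = 435.

Q' = 435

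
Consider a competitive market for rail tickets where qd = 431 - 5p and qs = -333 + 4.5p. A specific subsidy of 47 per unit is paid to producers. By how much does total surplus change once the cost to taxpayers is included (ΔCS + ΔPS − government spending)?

Net change in total surplus = -99405/38

Pre-subsidy: 431 - 5p = -333 + 4.5p gives p* = 1528/19, q* = 549/19.
With the subsidy, sellers receive ps = pb + 47 for each unit, where pb is the price buyers pay.
Supply in terms of pb becomes qs = -333 + 4.5(pb + 47) = -121.5 + 4.5pb. Setting this equal to demand: 431 - 5pb = -121.5 + 4.5pb, so pb = 1105/19.
Sellers receive ps = 1105/19 + 47 = 1998/19; q' = 431 − 5·(1105/19) = 2664/19.
ΔCS = ½(549/19 + 2664/19)(1528/19 − 1105/19) = 1359099/722; ΔPS = ½(549/19 + 2664/19)(1998/19 − 1528/19) = 755055/361.
Government spending = 47 × 2664/19 = 125208/19.
Net change = 1359099/722 + 755055/361 − 125208/19 = -99405/38. The loss equals the DWL triangle ½·47·2115/19.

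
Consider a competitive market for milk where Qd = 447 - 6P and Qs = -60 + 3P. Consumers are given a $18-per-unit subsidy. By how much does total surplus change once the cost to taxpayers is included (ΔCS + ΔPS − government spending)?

Net change in total surplus = -$324

Pre-subsidy: 447 - 6P = -60 + 3P gives P* = 169/3, Q* = 109.
With the rebate, buyers effectively pay Pb = Ps − 18, where Ps is the price sellers receive.
Demand in terms of Ps becomes Qd = 447 − 6(Ps − 18) = 555 - 6Ps. Setting this equal to supply: 555 - 6Ps = -60 + 3Ps, so Ps = 205/3.
Buyers pay Pb = 205/3 − 18 = 151/3; Q' = -60 + 3·(205/3) = 145.
ΔCS = ½(109 + 145)(169/3 − 151/3) = 762; ΔPS = ½(109 + 145)(205/3 − 169/3) = 1524.
Government spending = 18 × 145 = 2610.
Net change = 762 + 1524 − 2610 = -324. The loss equals the DWL triangle ½·18·36.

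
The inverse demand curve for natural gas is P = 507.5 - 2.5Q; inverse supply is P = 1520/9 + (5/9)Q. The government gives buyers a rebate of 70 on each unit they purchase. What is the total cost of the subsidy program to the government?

Pre-subsidy: 507.5 - 2.5Q = 1520/9 + (5/9)Q gives Q* = 1219/11 and P* = 2535/11.
With the rebate, buyers effectively pay Pb = Ps − 70, where Ps is the price sellers receive.
On the curves, Pb = 507.5 - 2.5Q and Ps = 1520/9 + (5/9)Q; the wedge Ps − Pb = 70 gives 1520/9 + (5/9)Q − (507.5 - 2.5Q) = 70, so Q' = 1471/11.
Then Pb = 507.5 − 2.5·(1471/11) = 1905/11 and Ps = 1520/9 + (5/9)·(1471/11) = 2675/11.
Government outlay = subsidy × quantity = 70 × 1471/11 = 102970/11.

Government cost = 102970/11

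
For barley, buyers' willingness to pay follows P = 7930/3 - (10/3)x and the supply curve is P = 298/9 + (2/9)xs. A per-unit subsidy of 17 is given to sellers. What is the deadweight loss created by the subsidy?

Pre-subsidy: 7930/3 - (10/3)x = 298/9 + (2/9)x gives x* = 734.125 and P* = 196.25.
With the subsidy, sellers receive Ps = Pb + 17 for each unit, where Pb is the price buyers pay.
On the curves, Pb = 7930/3 - (10/3)x and Ps = 298/9 + (2/9)x; the wedge Ps − Pb = 17 gives 298/9 + (2/9)x − (7930/3 - (10/3)x) = 17, so x' = 738.90625.
Then Pb = 7930/3 − (10/3)·738.90625 = 180.3125 and Ps = 298/9 + (2/9)·738.90625 = 197.3125.
The subsidy expands output by 738.90625 − 734.125 = 4.78125 past the efficient level; on those units the gap between marginal cost and willingness to pay runs from 0 up to 17.
DWL = ½ × 17 × 4.78125 = 40.640625.

Deadweight loss = 40.640625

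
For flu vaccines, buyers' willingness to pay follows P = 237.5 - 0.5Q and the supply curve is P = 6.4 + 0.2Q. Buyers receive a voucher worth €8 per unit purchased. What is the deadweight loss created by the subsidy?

Pre-subsidy: 237.5 - 0.5Q = 6.4 + 0.2Q gives Q* = 2311/7 and P* = 507/7.
With the rebate, buyers effectively pay Pb = Ps − 8, where Ps is the price sellers receive.
On the curves, Pb = 237.5 - 0.5Q and Ps = 6.4 + 0.2Q; the wedge Ps − Pb = 8 gives 6.4 + 0.2Q − (237.5 - 0.5Q) = 8, so Q' = 2391/7.
Then Pb = 237.5 − 0.5·(2391/7) = 467/7 and Ps = 6.4 + 0.2·(2391/7) = 523/7.
The subsidy expands output by 2391/7 − 2311/7 = 80/7 past the efficient level; on those units the gap between marginal cost and willingness to pay runs from 0 up to 8.
DWL = ½ × 8 × 80/7 = 320/7.

Deadweight loss = 320/7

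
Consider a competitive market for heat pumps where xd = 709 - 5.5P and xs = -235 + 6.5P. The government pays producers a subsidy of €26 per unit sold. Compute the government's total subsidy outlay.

Pre-subsidy: 709 - 5.5P = -235 + 6.5P gives P* = 236/3, x* = 829/3.
With the subsidy, sellers receive Ps = Pb + 26 for each unit, where Pb is the price buyers pay.
Supply in terms of Pb becomes xs = -235 + 6.5(Pb + 26) = -66 + 6.5Pb. Setting this equal to demand: 709 - 5.5Pb = -66 + 6.5Pb, so Pb = 775/12.
Sellers receive Ps = 775/12 + 26 = 1087/12; x' = 709 − 5.5·(775/12) = 8491/24.
Government outlay = subsidy × quantity = 26 × 8491/24 = 110383/12.

Government cost = 110383/12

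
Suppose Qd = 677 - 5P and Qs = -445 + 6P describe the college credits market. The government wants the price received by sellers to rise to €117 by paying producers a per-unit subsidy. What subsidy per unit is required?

At a seller price of 117, quantity supplied is -445 + 6·117 = 257.
Buyers absorb 257 only when they pay Pb with 677 − 5·Pb = 257, i.e. Pb = 84.
s = Ps − Pb = 117 − 84 = 33.

Required subsidy s = €33 per unit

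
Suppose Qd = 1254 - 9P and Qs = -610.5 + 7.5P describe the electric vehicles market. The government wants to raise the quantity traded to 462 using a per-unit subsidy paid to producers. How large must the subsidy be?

Required subsidy s = 55 per unit

At Q = 462, invert demand for the buyer price: Pb = (1254 − 462)/9 = 88; invert supply for the seller price: Ps = (462 − (-610.5))/7.5 = 143.
The subsidy must fill the gap: s = Ps − Pb = 143 − 88 = 55.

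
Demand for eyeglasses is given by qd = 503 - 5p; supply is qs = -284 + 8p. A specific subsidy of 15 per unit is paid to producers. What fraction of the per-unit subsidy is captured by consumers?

Consumer share = 8/13

Pre-subsidy: 503 - 5p = -284 + 8p gives p* = 787/13, q* = 2604/13.
With the subsidy, sellers receive ps = pb + 15 for each unit, where pb is the price buyers pay.
Supply in terms of pb becomes qs = -284 + 8(pb + 15) = -164 + 8pb. Setting this equal to demand: 503 - 5pb = -164 + 8pb, so pb = 667/13.
Sellers receive ps = 667/13 + 15 = 862/13; q' = 503 − 5·(667/13) = 3204/13.
Buyers' price falls by p* − pb = 787/13 − 667/13 = 120/13; sellers' price rises by ps − p* = 862/13 − 787/13 = 75/13.
So consumers capture (120/13)/15 = 8/13 of each unit of subsidy.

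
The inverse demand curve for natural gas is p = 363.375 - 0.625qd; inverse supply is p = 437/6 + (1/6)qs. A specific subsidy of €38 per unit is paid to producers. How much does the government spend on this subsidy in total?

Pre-subsidy: 363.375 - 0.625q = 437/6 + (1/6)q gives q* = 367 and p* = 134.
With the subsidy, sellers receive ps = pb + 38 for each unit, where pb is the price buyers pay.
On the curves, pb = 363.375 - 0.625q and ps = 437/6 + (1/6)q; the wedge ps − pb = 38 gives 437/6 + (1/6)q − (363.375 - 0.625q) = 38, so q' = 415.
Then pb = 363.375 − 0.625·415 = 104 and ps = 437/6 + (1/6)·415 = 142.
Government outlay = subsidy × quantity = 38 × 415 = 15770.

Government cost = €15770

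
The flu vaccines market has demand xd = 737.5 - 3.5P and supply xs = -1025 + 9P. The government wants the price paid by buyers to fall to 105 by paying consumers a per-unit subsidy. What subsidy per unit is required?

Required subsidy s = 50 per unit

At a buyer price of 105, quantity demanded is 737.5 − 3.5·105 = 370.
Sellers supply 370 only when they receive Ps with -1025 + 9·Ps = 370, i.e. Ps = 155.
s = Ps − Pb = 155 − 105 = 50.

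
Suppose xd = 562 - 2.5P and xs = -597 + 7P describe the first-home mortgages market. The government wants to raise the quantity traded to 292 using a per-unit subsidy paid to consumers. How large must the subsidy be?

Required subsidy s = 19 per unit

At x = 292, invert demand for the buyer price: Pb = (562 − 292)/2.5 = 108; invert supply for the seller price: Ps = (292 − (-597))/7 = 127.
The subsidy must fill the gap: s = Ps − Pb = 127 − 108 = 19.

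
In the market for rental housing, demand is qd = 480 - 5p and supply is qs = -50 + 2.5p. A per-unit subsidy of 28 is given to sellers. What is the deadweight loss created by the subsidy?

Pre-subsidy: 480 - 5p = -50 + 2.5p gives p* = 212/3, q* = 380/3.
With the subsidy, sellers receive ps = pb + 28 for each unit, where pb is the price buyers pay.
Supply in terms of pb becomes qs = -50 + 2.5(pb + 28) = 20 + 2.5pb. Setting this equal to demand: 480 - 5pb = 20 + 2.5pb, so pb = 184/3.
Sellers receive ps = 184/3 + 28 = 268/3; q' = 480 − 5·(184/3) = 520/3.
The subsidy expands output by 520/3 − 380/3 = 140/3 past the efficient level; on those units the gap between marginal cost and willingness to pay runs from 0 up to 28.
DWL = ½ × 28 × 140/3 = 1960/3.

Deadweight loss = 1960/3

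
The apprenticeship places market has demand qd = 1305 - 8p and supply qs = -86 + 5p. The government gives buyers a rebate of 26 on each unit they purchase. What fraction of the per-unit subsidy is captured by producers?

Producer share = 8/13

Pre-subsidy: 1305 - 8p = -86 + 5p gives p* = 107, q* = 449.
With the rebate, buyers effectively pay pb = ps − 26, where ps is the price sellers receive.
Demand in terms of ps becomes qd = 1305 − 8(ps − 26) = 1513 - 8ps. Setting this equal to supply: 1513 - 8ps = -86 + 5ps, so ps = 123.
Buyers pay pb = 123 − 26 = 97; q' = -86 + 5·123 = 529.
Buyers' price falls by p* − pb = 107 − 97 = 10; sellers' price rises by ps − p* = 123 − 107 = 16.
So producers capture 16/26 = 8/13 of each unit of subsidy.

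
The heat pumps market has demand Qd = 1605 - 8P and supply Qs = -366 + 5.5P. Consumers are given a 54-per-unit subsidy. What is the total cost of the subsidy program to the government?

Government cost = 33102

Pre-subsidy: 1605 - 8P = -366 + 5.5P gives P* = 146, Q* = 437.
With the rebate, buyers effectively pay Pb = Ps − 54, where Ps is the price sellers receive.
Demand in terms of Ps becomes Qd = 1605 − 8(Ps − 54) = 2037 - 8Ps. Setting this equal to supply: 2037 - 8Ps = -366 + 5.5Ps, so Ps = 178.
Buyers pay Pb = 178 − 54 = 124; Q' = -366 + 5.5·178 = 613.
Government outlay = subsidy × quantity = 54 × 613 = 33102.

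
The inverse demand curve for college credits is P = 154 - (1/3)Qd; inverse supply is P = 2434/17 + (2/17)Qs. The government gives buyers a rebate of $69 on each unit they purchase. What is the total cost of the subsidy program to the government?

Government cost = $12213

Pre-subsidy: 154 - (1/3)Q = 2434/17 + (2/17)Q gives Q* = 24 and P* = 146.
With the rebate, buyers effectively pay Pb = Ps − 69, where Ps is the price sellers receive.
On the curves, Pb = 154 - (1/3)Q and Ps = 2434/17 + (2/17)Q; the wedge Ps − Pb = 69 gives 2434/17 + (2/17)Q − (154 - (1/3)Q) = 69, so Q' = 177.
Then Pb = 154 − (1/3)·177 = 95 and Ps = 2434/17 + (2/17)·177 = 164.
Government outlay = subsidy × quantity = 69 × 177 = 12213.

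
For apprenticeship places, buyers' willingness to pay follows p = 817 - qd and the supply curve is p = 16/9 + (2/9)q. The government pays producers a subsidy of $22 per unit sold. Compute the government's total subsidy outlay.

Government cost = $15070

Pre-subsidy: 817 - q = 16/9 + (2/9)q gives q* = 667 and p* = 150.
With the subsidy, sellers receive ps = pb + 22 for each unit, where pb is the price buyers pay.
On the curves, pb = 817 - q and ps = 16/9 + (2/9)q; the wedge ps − pb = 22 gives 16/9 + (2/9)q − (817 - q) = 22, so q' = 685.
Then pb = 817 − 1·685 = 132 and ps = 16/9 + (2/9)·685 = 154.
Government outlay = subsidy × quantity = 22 × 685 = 15070.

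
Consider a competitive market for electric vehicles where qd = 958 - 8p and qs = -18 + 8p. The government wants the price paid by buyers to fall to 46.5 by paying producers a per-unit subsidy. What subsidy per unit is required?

At a buyer price of 46.5, quantity demanded is 958 − 8·46.5 = 586.
Sellers supply 586 only when they receive ps with -18 + 8·ps = 586, i.e. ps = 75.5.
s = ps − pb = 75.5 − 46.5 = 29.

Required subsidy s = 29 per unit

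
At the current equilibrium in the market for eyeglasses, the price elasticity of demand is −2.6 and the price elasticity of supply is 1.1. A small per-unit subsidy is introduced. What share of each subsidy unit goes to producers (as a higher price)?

Producer share = 26/37

For a small subsidy around the equilibrium, the benefit split depends on the relative slopes, which at a point are proportional to the elasticities.
Buyer share = εs/(εs + |εd|) = 1.1/(1.1 + 2.6) = 11/37; seller share = |εd|/(εs + |εd|) = 26/37.
So producers capture 26/37 of the subsidy.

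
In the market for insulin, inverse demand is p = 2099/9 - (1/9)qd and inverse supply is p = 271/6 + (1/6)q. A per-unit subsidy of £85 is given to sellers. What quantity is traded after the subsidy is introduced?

Pre-subsidy: 2099/9 - (1/9)q = 271/6 + (1/6)q gives q* = 677 and p* = 158.
With the subsidy, sellers receive ps = pb + 85 for each unit, where pb is the price buyers pay.
On the curves, pb = 2099/9 - (1/9)q and ps = 271/6 + (1/6)q; the wedge ps − pb = 85 gives 271/6 + (1/6)q − (2099/9 - (1/9)q) = 85, so q' = 983.
Then pb = 2099/9 − (1/9)·983 = 124 and ps = 271/6 + (1/6)·983 = 209.

q' = 983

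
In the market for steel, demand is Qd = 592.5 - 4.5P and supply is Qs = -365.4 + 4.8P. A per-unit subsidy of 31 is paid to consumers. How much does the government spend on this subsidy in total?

Pre-subsidy: 592.5 - 4.5P = -365.4 + 4.8P gives P* = 103, Q* = 129.
With the rebate, buyers effectively pay Pb = Ps − 31, where Ps is the price sellers receive.
Demand in terms of Ps becomes Qd = 592.5 − 4.5(Ps − 31) = 732 - 4.5Ps. Setting this equal to supply: 732 - 4.5Ps = -365.4 + 4.8Ps, so Ps = 118.
Buyers pay Pb = 118 − 31 = 87; Q' = -365.4 + 4.8·118 = 201.
Government outlay = subsidy × quantity = 31 × 201 = 6231.

Government cost = 6231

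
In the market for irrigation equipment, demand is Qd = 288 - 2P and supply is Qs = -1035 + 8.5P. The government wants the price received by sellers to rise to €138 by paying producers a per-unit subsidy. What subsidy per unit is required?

At a seller price of 138, quantity supplied is -1035 + 8.5·138 = 138.
Buyers absorb 138 only when they pay Pb with 288 − 2·Pb = 138, i.e. Pb = 75.
s = Ps − Pb = 138 − 75 = 63.

Required subsidy s = €63 per unit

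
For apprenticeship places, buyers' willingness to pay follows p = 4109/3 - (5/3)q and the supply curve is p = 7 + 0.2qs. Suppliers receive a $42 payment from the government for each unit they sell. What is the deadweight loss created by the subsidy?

Deadweight loss = $472.5

Pre-subsidy: 4109/3 - (5/3)q = 7 + 0.2q gives q* = 730 and p* = 153.
With the subsidy, sellers receive ps = pb + 42 for each unit, where pb is the price buyers pay.
On the curves, pb = 4109/3 - (5/3)q and ps = 7 + 0.2q; the wedge ps − pb = 42 gives 7 + 0.2q − (4109/3 - (5/3)q) = 42, so q' = 752.5.
Then pb = 4109/3 − (5/3)·752.5 = 115.5 and ps = 7 + 0.2·752.5 = 157.5.
The subsidy expands output by 752.5 − 730 = 22.5 past the efficient level; on those units the gap between marginal cost and willingness to pay runs from 0 up to 42.
DWL = ½ × 42 × 22.5 = 472.5.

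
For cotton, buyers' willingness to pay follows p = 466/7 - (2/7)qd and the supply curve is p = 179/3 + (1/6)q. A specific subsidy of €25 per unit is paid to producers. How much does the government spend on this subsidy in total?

Pre-subsidy: 466/7 - (2/7)q = 179/3 + (1/6)q gives q* = 290/19 and p* = 1182/19.
With the subsidy, sellers receive ps = pb + 25 for each unit, where pb is the price buyers pay.
On the curves, pb = 466/7 - (2/7)q and ps = 179/3 + (1/6)q; the wedge ps − pb = 25 gives 179/3 + (1/6)q − (466/7 - (2/7)q) = 25, so q' = 1340/19.
Then pb = 466/7 − (2/7)·(1340/19) = 882/19 and ps = 179/3 + (1/6)·(1340/19) = 1357/19.
Government outlay = subsidy × quantity = 25 × 1340/19 = 33500/19.

Government cost = 33500/19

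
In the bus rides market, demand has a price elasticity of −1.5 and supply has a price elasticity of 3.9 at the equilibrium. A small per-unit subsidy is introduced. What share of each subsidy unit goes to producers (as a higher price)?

For a small subsidy around the equilibrium, the benefit split depends on the relative slopes, which at a point are proportional to the elasticities.
Buyer share = εs/(εs + |εd|) = 3.9/(3.9 + 1.5) = 13/18; seller share = |εd|/(εs + |εd|) = 5/18.
So producers capture 5/18 of the subsidy.

Producer share = 5/18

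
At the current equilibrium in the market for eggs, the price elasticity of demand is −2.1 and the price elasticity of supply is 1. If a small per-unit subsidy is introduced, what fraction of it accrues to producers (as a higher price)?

Producer share = 21/31

For a small subsidy around the equilibrium, the benefit split depends on the relative slopes, which at a point are proportional to the elasticities.
Buyer share = εs/(εs + |εd|) = 1/(1 + 2.1) = 10/31; seller share = |εd|/(εs + |εd|) = 21/31.
So producers capture 21/31 of the subsidy.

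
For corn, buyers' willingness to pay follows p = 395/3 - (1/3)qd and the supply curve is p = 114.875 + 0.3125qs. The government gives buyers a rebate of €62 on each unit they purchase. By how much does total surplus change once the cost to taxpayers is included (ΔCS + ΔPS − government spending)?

Net change in total surplus = -€2976

Pre-subsidy: 395/3 - (1/3)q = 114.875 + 0.3125q gives q* = 26 and p* = 123.
With the rebate, buyers effectively pay pb = ps − 62, where ps is the price sellers receive.
On the curves, pb = 395/3 - (1/3)q and ps = 114.875 + 0.3125q; the wedge ps − pb = 62 gives 114.875 + 0.3125q − (395/3 - (1/3)q) = 62, so q' = 122.
Then pb = 395/3 − (1/3)·122 = 91 and ps = 114.875 + 0.3125·122 = 153.
ΔCS = ½(26 + 122)(123 − 91) = 2368; ΔPS = ½(26 + 122)(153 − 123) = 2220.
Government spending = 62 × 122 = 7564.
Net change = 2368 + 2220 − 7564 = -2976. The loss equals the DWL triangle ½·62·96.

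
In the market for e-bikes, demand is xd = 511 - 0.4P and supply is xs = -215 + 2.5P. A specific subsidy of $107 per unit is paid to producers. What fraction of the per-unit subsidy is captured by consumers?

Pre-subsidy: 511 - 0.4P = -215 + 2.5P gives P* = 7260/29, x* = 11915/29.
With the subsidy, sellers receive Ps = Pb + 107 for each unit, where Pb is the price buyers pay.
Supply in terms of Pb becomes xs = -215 + 2.5(Pb + 107) = 52.5 + 2.5Pb. Setting this equal to demand: 511 - 0.4Pb = 52.5 + 2.5Pb, so Pb = 4585/29.
Sellers receive Ps = 4585/29 + 107 = 7688/29; x' = 511 − 0.4·(4585/29) = 12985/29.
Buyers' price falls by P* − Pb = 7260/29 − 4585/29 = 2675/29; sellers' price rises by Ps − P* = 7688/29 − 7260/29 = 428/29.
So consumers capture (2675/29)/107 = 25/29 of each unit of subsidy.

Consumer share = 25/29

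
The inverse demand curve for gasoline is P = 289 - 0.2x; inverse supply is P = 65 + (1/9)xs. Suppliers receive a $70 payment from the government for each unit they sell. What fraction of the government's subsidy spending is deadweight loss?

Pre-subsidy: 289 - 0.2x = 65 + (1/9)x gives x* = 720 and P* = 145.
With the subsidy, sellers receive Ps = Pb + 70 for each unit, where Pb is the price buyers pay.
On the curves, Pb = 289 - 0.2x and Ps = 65 + (1/9)x; the wedge Ps − Pb = 70 gives 65 + (1/9)x − (289 - 0.2x) = 70, so x' = 945.
Then Pb = 289 − 0.2·945 = 100 and Ps = 65 + (1/9)·945 = 170.
ΔCS = ½(720 + 945)(145 − 100) = 37462.5; ΔPS = ½(720 + 945)(170 − 145) = 20812.5.
Government spending = 70 × 945 = 66150.
DWL = ½ × 70 × (945 − 720) = 7875; fraction = 7875 / 66150 = 5/42.

DWL / government spending = 5/42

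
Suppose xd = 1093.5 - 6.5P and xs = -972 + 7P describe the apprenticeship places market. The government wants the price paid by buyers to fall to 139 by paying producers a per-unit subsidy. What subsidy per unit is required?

Required subsidy s = 27 per unit

At a buyer price of 139, quantity demanded is 1093.5 − 6.5·139 = 190.
Sellers supply 190 only when they receive Ps with -972 + 7·Ps = 190, i.e. Ps = 166.
s = Ps − Pb = 166 − 139 = 27.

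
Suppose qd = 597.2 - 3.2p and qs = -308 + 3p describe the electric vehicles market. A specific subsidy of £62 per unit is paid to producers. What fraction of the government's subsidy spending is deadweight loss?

DWL / government spending = 24/113

Pre-subsidy: 597.2 - 3.2p = -308 + 3p gives p* = 146, q* = 130.
With the subsidy, sellers receive ps = pb + 62 for each unit, where pb is the price buyers pay.
Supply in terms of pb becomes qs = -308 + 3(pb + 62) = -122 + 3pb. Setting this equal to demand: 597.2 - 3.2pb = -122 + 3pb, so pb = 116.
Sellers receive ps = 116 + 62 = 178; q' = 597.2 − 3.2·116 = 226.
ΔCS = ½(130 + 226)(146 − 116) = 5340; ΔPS = ½(130 + 226)(178 − 146) = 5696.
Government spending = 62 × 226 = 14012.
DWL = ½ × 62 × (226 − 130) = 2976; fraction = 2976 / 14012 = 24/113.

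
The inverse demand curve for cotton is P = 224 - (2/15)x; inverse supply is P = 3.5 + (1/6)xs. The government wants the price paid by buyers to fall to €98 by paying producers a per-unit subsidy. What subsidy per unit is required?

At a buyer price of 98, quantity demanded is 1680 − 7.5·98 = 945.
Sellers supply 945 only when they receive Ps = 3.5 + (1/6)·945 = 161.
s = Ps − Pb = 161 − 98 = 63.

Required subsidy s = €63 per unit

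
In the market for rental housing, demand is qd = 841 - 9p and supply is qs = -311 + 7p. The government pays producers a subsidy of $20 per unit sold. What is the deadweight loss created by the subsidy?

Pre-subsidy: 841 - 9p = -311 + 7p gives p* = 72, q* = 193.
With the subsidy, sellers receive ps = pb + 20 for each unit, where pb is the price buyers pay.
Supply in terms of pb becomes qs = -311 + 7(pb + 20) = -171 + 7pb. Setting this equal to demand: 841 - 9pb = -171 + 7pb, so pb = 63.25.
Sellers receive ps = 63.25 + 20 = 83.25; q' = 841 − 9·63.25 = 271.75.
The subsidy expands output by 271.75 − 193 = 78.75 past the efficient level; on those units the gap between marginal cost and willingness to pay runs from 0 up to 20.
DWL = ½ × 20 × 78.75 = 787.5.

Deadweight loss = $787.5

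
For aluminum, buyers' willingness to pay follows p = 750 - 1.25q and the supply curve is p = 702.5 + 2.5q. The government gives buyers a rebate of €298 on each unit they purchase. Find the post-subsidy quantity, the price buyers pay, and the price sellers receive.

q' = 1382/15; buyers pay 3809/6; sellers receive 5597/6

Pre-subsidy: 750 - 1.25q = 702.5 + 2.5q gives q* = 38/3 and p* = 4405/6.
With the rebate, buyers effectively pay pb = ps − 298, where ps is the price sellers receive.
On the curves, pb = 750 - 1.25q and ps = 702.5 + 2.5q; the wedge ps − pb = 298 gives 702.5 + 2.5q − (750 - 1.25q) = 298, so q' = 1382/15.
Then pb = 750 − 1.25·(1382/15) = 3809/6 and ps = 702.5 + 2.5·(1382/15) = 5597/6.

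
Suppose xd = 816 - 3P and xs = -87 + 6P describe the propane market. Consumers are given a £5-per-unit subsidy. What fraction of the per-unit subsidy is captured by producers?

Pre-subsidy: 816 - 3P = -87 + 6P gives P* = 301/3, x* = 515.
With the rebate, buyers effectively pay Pb = Ps − 5, where Ps is the price sellers receive.
Demand in terms of Ps becomes xd = 816 − 3(Ps − 5) = 831 - 3Ps. Setting this equal to supply: 831 - 3Ps = -87 + 6Ps, so Ps = 102.
Buyers pay Pb = 102 − 5 = 97; x' = -87 + 6·102 = 525.
Buyers' price falls by P* − Pb = 301/3 − 97 = 10/3; sellers' price rises by Ps − P* = 102 − 301/3 = 5/3.
So producers capture (5/3)/5 = 1/3 of each unit of subsidy.

Producer share = 1/3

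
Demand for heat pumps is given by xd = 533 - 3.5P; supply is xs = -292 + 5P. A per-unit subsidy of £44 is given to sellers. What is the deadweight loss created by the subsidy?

Pre-subsidy: 533 - 3.5P = -292 + 5P gives P* = 1650/17, x* = 3286/17.
With the subsidy, sellers receive Ps = Pb + 44 for each unit, where Pb is the price buyers pay.
Supply in terms of Pb becomes xs = -292 + 5(Pb + 44) = -72 + 5Pb. Setting this equal to demand: 533 - 3.5Pb = -72 + 5Pb, so Pb = 1210/17.
Sellers receive Ps = 1210/17 + 44 = 1958/17; x' = 533 − 3.5·(1210/17) = 4826/17.
The subsidy expands output by 4826/17 − 3286/17 = 1540/17 past the efficient level; on those units the gap between marginal cost and willingness to pay runs from 0 up to 44.
DWL = ½ × 44 × 1540/17 = 33880/17.

Deadweight loss = 33880/17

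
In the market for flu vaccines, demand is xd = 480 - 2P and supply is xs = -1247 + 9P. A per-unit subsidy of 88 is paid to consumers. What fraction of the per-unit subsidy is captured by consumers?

Consumer share = 9/11

Pre-subsidy: 480 - 2P = -1247 + 9P gives P* = 157, x* = 166.
With the rebate, buyers effectively pay Pb = Ps − 88, where Ps is the price sellers receive.
Demand in terms of Ps becomes xd = 480 − 2(Ps − 88) = 656 - 2Ps. Setting this equal to supply: 656 - 2Ps = -1247 + 9Ps, so Ps = 173.
Buyers pay Pb = 173 − 88 = 85; x' = -1247 + 9·173 = 310.
Buyers' price falls by P* − Pb = 157 − 85 = 72; sellers' price rises by Ps − P* = 173 − 157 = 16.
So consumers capture 72/88 = 9/11 of each unit of subsidy.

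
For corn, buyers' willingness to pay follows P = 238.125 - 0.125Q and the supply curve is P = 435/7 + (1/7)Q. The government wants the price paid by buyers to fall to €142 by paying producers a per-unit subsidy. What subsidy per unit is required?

At a buyer price of 142, quantity demanded is 1905 − 8·142 = 769.
Sellers supply 769 only when they receive Ps = 435/7 + (1/7)·769 = 172.
s = Ps − Pb = 172 − 142 = 30.

Required subsidy s = €30 per unit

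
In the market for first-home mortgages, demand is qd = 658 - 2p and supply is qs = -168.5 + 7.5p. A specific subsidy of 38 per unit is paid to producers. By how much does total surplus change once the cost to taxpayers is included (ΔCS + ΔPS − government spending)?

Pre-subsidy: 658 - 2p = -168.5 + 7.5p gives p* = 87, q* = 484.
With the subsidy, sellers receive ps = pb + 38 for each unit, where pb is the price buyers pay.
Supply in terms of pb becomes qs = -168.5 + 7.5(pb + 38) = 116.5 + 7.5pb. Setting this equal to demand: 658 - 2pb = 116.5 + 7.5pb, so pb = 57.
Sellers receive ps = 57 + 38 = 95; q' = 658 − 2·57 = 544.
ΔCS = ½(484 + 544)(87 − 57) = 15420; ΔPS = ½(484 + 544)(95 − 87) = 4112.
Government spending = 38 × 544 = 20672.
Net change = 15420 + 4112 − 20672 = -1140. The loss equals the DWL triangle ½·38·60.

Net change in total surplus = -1140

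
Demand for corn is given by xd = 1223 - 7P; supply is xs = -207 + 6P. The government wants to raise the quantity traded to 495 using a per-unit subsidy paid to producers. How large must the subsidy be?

Required subsidy s = 13 per unit

At x = 495, invert demand for the buyer price: Pb = (1223 − 495)/7 = 104; invert supply for the seller price: Ps = (495 − (-207))/6 = 117.
The subsidy must fill the gap: s = Ps − Pb = 117 − 104 = 13.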